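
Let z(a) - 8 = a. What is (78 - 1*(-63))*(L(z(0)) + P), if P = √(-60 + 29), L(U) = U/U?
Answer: 141 + 141*I*√31 ≈ 141.0 + 785.05*I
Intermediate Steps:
z(a) = 8 + a
L(U) = 1
P = I*√31 (P = √(-31) = I*√31 ≈ 5.5678*I)
(78 - 1*(-63))*(L(z(0)) + P) = (78 - 1*(-63))*(1 + I*√31) = (78 + 63)*(1 + I*√31) = 141*(1 + I*√31) = 141 + 141*I*√31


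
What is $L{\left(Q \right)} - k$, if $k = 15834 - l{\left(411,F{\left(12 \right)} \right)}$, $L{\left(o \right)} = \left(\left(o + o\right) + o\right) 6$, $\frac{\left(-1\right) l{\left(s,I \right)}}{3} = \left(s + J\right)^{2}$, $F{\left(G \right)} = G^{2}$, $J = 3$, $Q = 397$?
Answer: $-522876$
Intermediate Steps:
$l{\left(s,I \right)} = - 3 \left(3 + s\right)^{2}$ ($l{\left(s,I \right)} = - 3 \left(s + 3\right)^{2} = - 3 \left(3 + s\right)^{2}$)
$L{\left(o \right)} = 18 o$ ($L{\left(o \right)} = \left(2 o + o\right) 6 = 3 o 6 = 18 o$)
$k = 530022$ ($k = 15834 - - 3 \left(3 + 411\right)^{2} = 15834 - - 3 \cdot 414^{2} = 15834 - \left(-3\right) 171396 = 15834 - -514188 = 15834 + 514188 = 530022$)
$L{\left(Q \right)} - k = 18 \cdot 397 - 530022 = 7146 - 530022 = -522876$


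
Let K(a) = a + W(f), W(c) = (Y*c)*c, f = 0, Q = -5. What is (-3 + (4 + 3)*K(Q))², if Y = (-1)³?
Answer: 1444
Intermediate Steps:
Y = -1
W(c) = -c² (W(c) = (-c)*c = -c²)
K(a) = a (K(a) = a - 1*0² = a - 1*0 = a + 0 = a)
(-3 + (4 + 3)*K(Q))² = (-3 + (4 + 3)*(-5))² = (-3 + 7*(-5))² = (-3 - 35)² = (-38)² = 1444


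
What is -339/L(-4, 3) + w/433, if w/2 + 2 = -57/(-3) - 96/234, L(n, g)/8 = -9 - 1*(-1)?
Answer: 5807509/1080768 ≈ 5.3735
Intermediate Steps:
L(n, g) = -64 (L(n, g) = 8*(-9 - 1*(-1)) = 8*(-9 + 1) = 8*(-8) = -64)
w = 1294/39 (w = -4 + 2*(-57/(-3) - 96/234) = -4 + 2*(-57*(-⅓) - 96*1/234) = -4 + 2*(19 - 16/39) = -4 + 2*(725/39) = -4 + 1450/39 = 1294/39 ≈ 33.180)
-339/L(-4, 3) + w/433 = -339/(-64) + (1294/39)/433 = -339*(-1/64) + (1294/39)*(1/433) = 339/64 + 1294/16887 = 5807509/1080768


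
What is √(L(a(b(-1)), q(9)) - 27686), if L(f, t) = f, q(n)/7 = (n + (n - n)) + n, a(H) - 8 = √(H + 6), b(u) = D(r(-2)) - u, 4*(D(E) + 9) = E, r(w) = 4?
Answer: √(-27678 + I) ≈ 0.003 + 166.37*I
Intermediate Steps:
D(E) = -9 + E/4
b(u) = -8 - u (b(u) = (-9 + (¼)*4) - u = (-9 + 1) - u = -8 - u)
a(H) = 8 + √(6 + H) (a(H) = 8 + √(H + 6) = 8 + √(6 + H))
q(n) = 14*n (q(n) = 7*((n + (n - n)) + n) = 7*((n + 0) + n) = 7*(n + n) = 7*(2*n) = 14*n)
√(L(a(b(-1)), q(9)) - 27686) = √((8 + √(6 + (-8 - 1*(-1)))) - 27686) = √((8 + √(6 + (-8 + 1))) - 27686) = √((8 + √(6 - 7)) - 27686) = √((8 + √(-1)) - 27686) = √((8 + I) - 27686) = √(-27678 + I)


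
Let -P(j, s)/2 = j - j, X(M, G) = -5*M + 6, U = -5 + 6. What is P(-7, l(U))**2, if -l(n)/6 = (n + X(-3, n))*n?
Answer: 0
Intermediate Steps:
U = 1
X(M, G) = 6 - 5*M
l(n) = -6*n*(21 + n) (l(n) = -6*(n + (6 - 5*(-3)))*n = -6*(n + (6 + 15))*n = -6*(n + 21)*n = -6*(21 + n)*n = -6*n*(21 + n))
P(j, s) = 0 (P(j, s) = -2*(j - j) = -2*0 = 0)
P(-7, l(U))**2 = 0**2 = 0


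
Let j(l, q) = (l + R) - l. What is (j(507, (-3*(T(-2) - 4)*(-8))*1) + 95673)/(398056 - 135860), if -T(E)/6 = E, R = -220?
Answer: 95453/262196 ≈ 0.36405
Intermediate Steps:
T(E) = -6*E
j(l, q) = -220 (j(l, q) = (l - 220) - l = (-220 + l) - l = -220)
(j(507, (-3*(T(-2) - 4)*(-8))*1) + 95673)/(398056 - 135860) = (-220 + 95673)/(398056 - 135860) = 95453/262196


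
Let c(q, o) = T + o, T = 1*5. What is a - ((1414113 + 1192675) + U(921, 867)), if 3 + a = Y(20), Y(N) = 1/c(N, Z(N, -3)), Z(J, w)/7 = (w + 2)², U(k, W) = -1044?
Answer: -31268963/12 ≈ -2.6057e+6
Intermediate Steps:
T = 5
Z(J, w) = 7*(2 + w)² (Z(J, w) = 7*(w + 2)² = 7*(2 + w)²)
c(q, o) = 5 + o
Y(N) = 1/12 (Y(N) = 1/(5 + 7*(2 - 3)²) = 1/(5 + 7*(-1)²) = 1/(5 + 7*1) = 1/(5 + 7) = 1/12)
a = -35/12 (a = -3 + 1/12 = -35/12 ≈ -2.9167)
a - ((1414113 + 1192675) + U(921, 867)) = -35/12 - ((1414113 + 1192675) - 1044) = -35/12 - (2606788 - 1044) = -35/12 - 1*2605744 = -35/12 - 2605744 = -31268963/12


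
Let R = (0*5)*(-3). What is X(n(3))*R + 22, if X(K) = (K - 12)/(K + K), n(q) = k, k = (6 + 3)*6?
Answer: 22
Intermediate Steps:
k = 54 (k = 9*6 = 54)
R = 0 (R = 0*(-3) = 0)
n(q) = 54
X(K) = (-12 + K)/(2*K) (X(K) = (-12 + K)/((2*K)) = (-12 + K)*(1/(2*K)) = (-12 + K)/(2*K))
X(n(3))*R + 22 = ((½)*(-12 + 54)/54)*0 + 22 = ((½)*(1/54)*42)*0 + 22 = (7/18)*0 + 22 = 0 + 22 = 22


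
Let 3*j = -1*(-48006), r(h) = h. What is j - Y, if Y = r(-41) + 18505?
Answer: -2462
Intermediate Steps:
j = 16002 (j = (-1*(-48006))/3 = (⅓)*48006 = 16002)
Y = 18464 (Y = -41 + 18505 = 18464)
j - Y = 16002 - 1*18464 = 16002 - 18464 = -2462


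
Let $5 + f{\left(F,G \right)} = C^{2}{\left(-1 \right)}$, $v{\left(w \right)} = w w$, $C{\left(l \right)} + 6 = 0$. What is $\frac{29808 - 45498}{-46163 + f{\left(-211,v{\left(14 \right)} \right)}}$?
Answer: $\frac{7845}{23066} \approx 0.34011$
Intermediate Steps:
$C{\left(l \right)} = -6$ ($C{\left(l \right)} = -6 + 0 = -6$)
$v{\left(w \right)} = w^{2}$
$f{\left(F,G \right)} = 31$ ($f{\left(F,G \right)} = -5 + \left(-6\right)^{2} = -5 + 36 = 31$)
$\frac{29808 - 45498}{-46163 + f{\left(-211,v{\left(14 \right)} \right)}} = \frac{29808 - 45498}{-46163 + 31} = - \frac{15690}{-46132} = \left(-15690\right) \left(- \frac{1}{46132}\right) = \frac{7845}{23066}$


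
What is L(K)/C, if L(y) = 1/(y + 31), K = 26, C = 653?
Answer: 1/37221 ≈ 2.6867e-5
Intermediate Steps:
L(y) = 1/(31 + y)
L(K)/C = 1/((31 + 26)*653) = (1/653)/57 = (1/57)*(1/653) = 1/37221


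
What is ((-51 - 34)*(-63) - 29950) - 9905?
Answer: -34500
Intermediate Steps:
((-51 - 34)*(-63) - 29950) - 9905 = (-85*(-63) - 29950) - 9905 = (5355 - 29950) - 9905 = -24595 - 9905 = -34500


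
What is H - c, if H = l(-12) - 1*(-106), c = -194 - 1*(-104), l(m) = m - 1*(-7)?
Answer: 191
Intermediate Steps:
l(m) = 7 + m (l(m) = m + 7 = 7 + m)
c = -90 (c = -194 + 104 = -90)
H = 101 (H = (7 - 12) - 1*(-106) = -5 + 106 = 101)
H - c = 101 - 1*(-90) = 101 + 90 = 191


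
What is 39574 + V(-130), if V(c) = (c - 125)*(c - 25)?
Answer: 79099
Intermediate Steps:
V(c) = (-125 + c)*(-25 + c)
39574 + V(-130) = 39574 + (3125 + (-130)**2 - 150*(-130)) = 39574 + (3125 + 16900 + 19500) = 39574 + 39525 = 79099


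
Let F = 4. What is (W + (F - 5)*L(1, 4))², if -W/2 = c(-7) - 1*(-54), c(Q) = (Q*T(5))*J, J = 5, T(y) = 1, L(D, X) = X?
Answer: 1764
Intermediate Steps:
c(Q) = 5*Q (c(Q) = (Q*1)*5 = Q*5 = 5*Q)
W = -38 (W = -2*(5*(-7) - 1*(-54)) = -2*(-35 + 54) = -2*19 = -38)
(W + (F - 5)*L(1, 4))² = (-38 + (4 - 5)*4)² = (-38 - 1*4)² = (-38 - 4)² = (-42)² = 1764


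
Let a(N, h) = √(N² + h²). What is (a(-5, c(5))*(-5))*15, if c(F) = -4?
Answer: -75*√41 ≈ -480.23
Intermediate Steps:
(a(-5, c(5))*(-5))*15 = (√((-5)² + (-4)²)*(-5))*15 = (√(25 + 16)*(-5))*15 = (√41*(-5))*15 = -5*√41*15 = -75*√41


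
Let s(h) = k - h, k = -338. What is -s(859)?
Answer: 1197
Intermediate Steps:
s(h) = -338 - h
-s(859) = -(-338 - 1*859) = -(-338 - 859) = -1*(-1197) = 1197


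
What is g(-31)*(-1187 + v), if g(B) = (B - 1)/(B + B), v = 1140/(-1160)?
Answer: -551224/899 ≈ -613.15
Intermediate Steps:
v = -57/58 (v = 1140*(-1/1160) = -57/58 ≈ -0.98276)
g(B) = (-1 + B)/(2*B) (g(B) = (-1 + B)/((2*B)) = (-1 + B)*(1/(2*B)) = (-1 + B)/(2*B))
g(-31)*(-1187 + v) = ((½)*(-1 - 31)/(-31))*(-1187 - 57/58) = ((½)*(-1/31)*(-32))*(-68903/58) = (16/31)*(-68903/58) = -551224/899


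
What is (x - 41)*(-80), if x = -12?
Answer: 4240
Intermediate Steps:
(x - 41)*(-80) = (-12 - 41)*(-80) = -53*(-80) = 4240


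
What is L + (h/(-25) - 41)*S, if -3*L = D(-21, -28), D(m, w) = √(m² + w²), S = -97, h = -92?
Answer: 270628/75 ≈ 3608.4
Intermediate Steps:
L = -35/3 (L = -√((-21)² + (-28)²)/3 = -√(441 + 784)/3 = -√1225/3 = -⅓*35 = -35/3 ≈ -11.667)
L + (h/(-25) - 41)*S = -35/3 + (-92/(-25) - 41)*(-97) = -35/3 + (-92*(-1/25) - 41)*(-97) = -35/3 + (92/25 - 41)*(-97) = -35/3 - 933/25*(-97) = -35/3 + 90501/25 = 270628/75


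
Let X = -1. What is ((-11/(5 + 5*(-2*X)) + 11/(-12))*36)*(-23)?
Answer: 6831/5 ≈ 1366.2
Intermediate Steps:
((-11/(5 + 5*(-2*X)) + 11/(-12))*36)*(-23) = ((-11/(5 + 5*(-2*(-1))) + 11/(-12))*36)*(-23) = ((-11/(5 + 5*2) + 11*(-1/12))*36)*(-23) = ((-11/(5 + 10) - 11/12)*36)*(-23) = ((-11/15 - 11/12)*36)*(-23) = -33/20*36*(-23) = -297/5*(-23) = 6831/5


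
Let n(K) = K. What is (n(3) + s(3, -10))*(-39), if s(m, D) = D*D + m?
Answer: -4134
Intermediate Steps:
s(m, D) = m + D² (s(m, D) = D² + m = m + D²)
(n(3) + s(3, -10))*(-39) = (3 + (3 + (-10)²))*(-39) = (3 + (3 + 100))*(-39) = (3 + 103)*(-39) = 106*(-39) = -4134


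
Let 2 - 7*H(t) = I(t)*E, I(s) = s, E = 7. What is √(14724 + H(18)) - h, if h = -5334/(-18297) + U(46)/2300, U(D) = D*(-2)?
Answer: -38351/152475 + 4*√45038/7 ≈ 121.02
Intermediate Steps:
H(t) = 2/7 - t (H(t) = 2/7 - t*7/7 = 2/7 - t)
U(D) = -2*D
h = 38351/152475 (h = -5334/(-18297) - 2*46/2300 = -5334*(-1/18297) - 92*1/2300 = 1778/6099 - 1/25 = 38351/152475 ≈ 0.25152)
√(14724 + H(18)) - h = √(14724 + (2/7 - 1*18)) - 1*38351/152475 = √(14724 + (2/7 - 18)) - 38351/152475 = √(14724 - 124/7) - 38351/152475 = √(102944/7) - 38351/152475 = 4*√45038/7 - 38351/152475 = -38351/152475 + 4*√45038/7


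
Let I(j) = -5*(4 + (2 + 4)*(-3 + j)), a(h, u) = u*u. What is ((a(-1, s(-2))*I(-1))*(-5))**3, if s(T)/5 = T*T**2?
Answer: -512000000000000000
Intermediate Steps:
s(T) = 5*T**3 (s(T) = 5*(T*T**2) = 5*T**3)
a(h, u) = u**2
I(j) = 70 - 30*j (I(j) = -5*(4 + 6*(-3 + j)) = -5*(4 + (-18 + 6*j)) = -5*(-14 + 6*j) = 70 - 30*j)
((a(-1, s(-2))*I(-1))*(-5))**3 = (((5*(-2)**3)**2*(70 - 30*(-1)))*(-5))**3 = (((5*(-8))**2*(70 + 30))*(-5))**3 = (((-40)**2*100)*(-5))**3 = ((1600*100)*(-5))**3 = (160000*(-5))**3 = (-800000)**3 = -512000000000000000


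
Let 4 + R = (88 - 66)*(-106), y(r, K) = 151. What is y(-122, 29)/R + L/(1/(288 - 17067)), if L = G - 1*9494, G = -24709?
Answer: 1340612031881/2336 ≈ 5.7389e+8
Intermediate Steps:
L = -34203 (L = -24709 - 1*9494 = -24709 - 9494 = -34203)
R = -2336 (R = -4 + (88 - 66)*(-106) = -4 + 22*(-106) = -4 - 2332 = -2336)
y(-122, 29)/R + L/(1/(288 - 17067)) = 151/(-2336) - 34203/(1/(288 - 17067)) = 151*(-1/2336) - 34203/(1/(-16779)) = -151/2336 - 34203/(-1/16779) = -151/2336 - 34203*(-16779) = -151/2336 + 573892137 = 1340612031881/2336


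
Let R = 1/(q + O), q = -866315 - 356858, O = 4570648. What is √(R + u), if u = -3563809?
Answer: I*√1597383139409956326/669495 ≈ 1887.8*I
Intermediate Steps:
q = -1223173
R = 1/3347475 (R = 1/(-1223173 + 4570648) = 1/3347475 ≈ 2.9873e-7)
√(R + u) = √(1/3347475 - 3563809) = √(-11929761532274/3347475) = I*√1597383139409956326/669495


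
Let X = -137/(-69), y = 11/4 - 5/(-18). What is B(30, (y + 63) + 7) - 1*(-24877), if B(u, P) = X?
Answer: 1716650/69 ≈ 24879.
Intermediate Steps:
y = 109/36 (y = 11*(1/4) - 5*(-1/18) = 11/4 + 5/18 = 109/36 ≈ 3.0278)
X = 137/69 (X = -137*(-1)/69 = -1*(-137/69) = 137/69 ≈ 1.9855)
B(u, P) = 137/69
B(30, (y + 63) + 7) - 1*(-24877) = 137/69 - 1*(-24877) = 137/69 + 24877 = 1716650/69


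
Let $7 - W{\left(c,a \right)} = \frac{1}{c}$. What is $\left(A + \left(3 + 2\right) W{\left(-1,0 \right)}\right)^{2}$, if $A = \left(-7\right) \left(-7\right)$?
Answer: $7921$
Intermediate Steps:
$W{\left(c,a \right)} = 7 - \frac{1}{c}$
$A = 49$
$\left(A + \left(3 + 2\right) W{\left(-1,0 \right)}\right)^{2} = \left(49 + \left(3 + 2\right) \left(7 - \frac{1}{-1}\right)\right)^{2} = \left(49 + 5 \left(7 - -1\right)\right)^{2} = \left(49 + 5 \left(7 + 1\right)\right)^{2} = \left(49 + 5 \cdot 8\right)^{2} = \left(49 + 40\right)^{2} = 89^{2} = 7921$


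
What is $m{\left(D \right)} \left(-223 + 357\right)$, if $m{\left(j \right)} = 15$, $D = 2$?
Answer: $2010$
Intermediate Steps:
$m{\left(D \right)} \left(-223 + 357\right) = 15 \left(-223 + 357\right) = 15 \cdot 134 = 2010$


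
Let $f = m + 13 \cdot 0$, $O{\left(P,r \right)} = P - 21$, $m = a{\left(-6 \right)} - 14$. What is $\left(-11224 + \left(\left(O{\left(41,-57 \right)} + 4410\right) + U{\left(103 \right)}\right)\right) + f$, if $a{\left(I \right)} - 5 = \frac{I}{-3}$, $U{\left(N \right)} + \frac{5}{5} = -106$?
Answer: $-6908$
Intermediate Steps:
$U{\left(N \right)} = -107$ ($U{\left(N \right)} = -1 - 106 = -107$)
$a{\left(I \right)} = 5 - \frac{I}{3}$ ($a{\left(I \right)} = 5 + \frac{I}{-3} = 5 + I \left(- \frac{1}{3}\right) = 5 - \frac{I}{3}$)
$m = -7$ ($m = \left(5 - -2\right) - 14 = \left(5 + 2\right) - 14 = 7 - 14 = -7$)
$O{\left(P,r \right)} = -21 + P$
$f = -7$ ($f = -7 + 13 \cdot 0 = -7 + 0 = -7$)
$\left(-11224 + \left(\left(O{\left(41,-57 \right)} + 4410\right) + U{\left(103 \right)}\right)\right) + f = \left(-11224 + \left(\left(\left(-21 + 41\right) + 4410\right) - 107\right)\right) - 7 = \left(-11224 + \left(\left(20 + 4410\right) - 107\right)\right) - 7 = \left(-11224 + \left(4430 - 107\right)\right) - 7 = \left(-11224 + 4323\right) - 7 = -6901 - 7 = -6908$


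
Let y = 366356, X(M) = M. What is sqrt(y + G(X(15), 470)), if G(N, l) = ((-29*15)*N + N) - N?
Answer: sqrt(359831) ≈ 599.86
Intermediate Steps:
G(N, l) = -435*N (G(N, l) = (-435*N + N) - N = -434*N - N = -435*N)
sqrt(y + G(X(15), 470)) = sqrt(366356 - 435*15) = sqrt(366356 - 6525) = sqrt(359831)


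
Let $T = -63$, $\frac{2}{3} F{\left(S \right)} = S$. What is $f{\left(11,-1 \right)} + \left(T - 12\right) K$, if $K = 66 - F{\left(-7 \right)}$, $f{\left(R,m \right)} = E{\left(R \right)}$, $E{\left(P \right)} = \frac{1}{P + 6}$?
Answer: $- \frac{195073}{34} \approx -5737.4$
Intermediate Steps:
$F{\left(S \right)} = \frac{3 S}{2}$
$E{\left(P \right)} = \frac{1}{6 + P}$
$f{\left(R,m \right)} = \frac{1}{6 + R}$
$K = \frac{153}{2}$ ($K = 66 - \frac{3}{2} \left(-7\right) = 66 - - \frac{21}{2} = 66 + \frac{21}{2} = \frac{153}{2} \approx 76.5$)
$f{\left(11,-1 \right)} + \left(T - 12\right) K = \frac{1}{6 + 11} + \left(-63 - 12\right) \frac{153}{2} = \frac{1}{17} - \frac{11475}{2} = - \frac{195073}{34}$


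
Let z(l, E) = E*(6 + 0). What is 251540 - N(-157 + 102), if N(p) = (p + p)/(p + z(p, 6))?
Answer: 4779150/19 ≈ 2.5153e+5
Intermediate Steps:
z(l, E) = 6*E (z(l, E) = E*6 = 6*E)
N(p) = 2*p/(36 + p) (N(p) = (p + p)/(p + 6*6) = (2*p)/(p + 36) = (2*p)/(36 + p) = 2*p/(36 + p))
251540 - N(-157 + 102) = 251540 - 2*(-157 + 102)/(36 + (-157 + 102)) = 251540 - 2*(-55)/(36 - 55) = 251540 - 2*(-55)/(-19) = 251540 - 2*(-55)*(-1)/19 = 251540 - 1*110/19 = 251540 - 110/19 = 4779150/19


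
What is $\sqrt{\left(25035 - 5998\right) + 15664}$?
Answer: $\sqrt{34701} \approx 186.28$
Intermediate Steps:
$\sqrt{\left(25035 - 5998\right) + 15664} = \sqrt{19037 + 15664} = \sqrt{34701}$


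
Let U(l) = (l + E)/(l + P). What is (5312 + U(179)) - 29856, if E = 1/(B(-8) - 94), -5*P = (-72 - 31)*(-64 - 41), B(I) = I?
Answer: -4966938449/202368 ≈ -24544.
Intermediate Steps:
P = -2163 (P = -(-72 - 31)*(-64 - 41)/5 = -(-103)*(-105)/5 = -⅕*10815 = -2163)
E = -1/102 (E = 1/(-8 - 94) = 1/(-102) = -1/102 ≈ -0.0098039)
U(l) = (-1/102 + l)/(-2163 + l) (U(l) = (l - 1/102)/(l - 2163) = (-1/102 + l)/(-2163 + l))
(5312 + U(179)) - 29856 = (5312 + (-1/102 + 179)/(-2163 + 179)) - 29856 = (5312 + (18257/102)/(-1984)) - 29856 = (5312 - 1/1984*18257/102) - 29856 = (5312 - 18257/202368) - 29856 = 1074960559/202368 - 29856 = -4966938449/202368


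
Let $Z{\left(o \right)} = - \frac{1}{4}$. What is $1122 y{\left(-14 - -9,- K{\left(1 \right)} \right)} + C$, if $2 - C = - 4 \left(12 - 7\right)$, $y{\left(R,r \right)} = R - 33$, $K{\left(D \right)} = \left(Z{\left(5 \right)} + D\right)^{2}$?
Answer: $-42614$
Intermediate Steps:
$Z{\left(o \right)} = - \frac{1}{4}$ ($Z{\left(o \right)} = \left(-1\right) \frac{1}{4} = - \frac{1}{4}$)
$K{\left(D \right)} = \left(- \frac{1}{4} + D\right)^{2}$
$y{\left(R,r \right)} = -33 + R$
$C = 22$ ($C = 2 - - 4 \left(12 - 7\right) = 2 - \left(-4\right) 5 = 2 - -20 = 2 + 20 = 22$)
$1122 y{\left(-14 - -9,- K{\left(1 \right)} \right)} + C = 1122 \left(-33 - 5\right) + 22 = 1122 \left(-38\right) + 22 = -42636 + 22 = -42614$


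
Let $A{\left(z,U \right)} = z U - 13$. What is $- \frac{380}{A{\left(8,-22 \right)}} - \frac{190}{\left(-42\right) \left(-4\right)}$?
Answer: $\frac{95}{108} \approx 0.87963$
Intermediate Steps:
$A{\left(z,U \right)} = -13 + U z$ ($A{\left(z,U \right)} = U z - 13 = -13 + U z$)
$- \frac{380}{A{\left(8,-22 \right)}} - \frac{190}{\left(-42\right) \left(-4\right)} = - \frac{380}{-13 - 176} - \frac{190}{\left(-42\right) \left(-4\right)} = - \frac{380}{-13 - 176} - \frac{190}{168} = - \frac{380}{-189} - \frac{95}{84} = \left(-380\right) \left(- \frac{1}{189}\right) - \frac{95}{84} = \frac{380}{189} - \frac{95}{84} = \frac{95}{108}$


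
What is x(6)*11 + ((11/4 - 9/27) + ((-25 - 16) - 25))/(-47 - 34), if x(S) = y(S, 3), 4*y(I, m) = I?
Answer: 16801/972 ≈ 17.285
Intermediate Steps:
y(I, m) = I/4
x(S) = S/4
x(6)*11 + ((11/4 - 9/27) + ((-25 - 16) - 25))/(-47 - 34) = ((1/4)*6)*11 + ((11/4 - 9/27) + ((-25 - 16) - 25))/(-47 - 34) = (3/2)*11 + ((11*(1/4) - 9*1/27) + (-41 - 25))/(-81) = 33/2 + ((11/4 - 1/3) - 66)*(-1/81) = 33/2 + (29/12 - 66)*(-1/81) = 33/2 - 763/12*(-1/81) = 33/2 + 763/972 = 16801/972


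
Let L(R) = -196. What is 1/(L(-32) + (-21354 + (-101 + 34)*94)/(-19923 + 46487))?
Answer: -6641/1308549 ≈ -0.0050751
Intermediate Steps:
1/(L(-32) + (-21354 + (-101 + 34)*94)/(-19923 + 46487)) = 1/(-196 + (-21354 + (-101 + 34)*94)/(-19923 + 46487)) = 1/(-196 + (-21354 - 67*94)/26564) = 1/(-196 + (-21354 - 6298)*(1/26564)) = 1/(-196 - 27652*1/26564) = 1/(-196 - 6913/6641) = 1/(-1308549/6641) = -6641/1308549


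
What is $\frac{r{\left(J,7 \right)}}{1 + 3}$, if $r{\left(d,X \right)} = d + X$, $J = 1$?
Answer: $2$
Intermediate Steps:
$r{\left(d,X \right)} = X + d$
$\frac{r{\left(J,7 \right)}}{1 + 3} = \frac{7 + 1}{1 + 3} = \frac{1}{4} \cdot 8 = 2$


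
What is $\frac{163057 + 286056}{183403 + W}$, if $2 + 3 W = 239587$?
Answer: $\frac{1347339}{789794} \approx 1.7059$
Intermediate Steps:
$W = \frac{239585}{3}$ ($W = - \frac{2}{3} + \frac{1}{3} \cdot 239587 = - \frac{2}{3} + \frac{239587}{3} = \frac{239585}{3} \approx 79862.0$)
$\frac{163057 + 286056}{183403 + W} = \frac{163057 + 286056}{183403 + \frac{239585}{3}} = \frac{449113}{\frac{789794}{3}} = 449113 \cdot \frac{3}{789794} = \frac{1347339}{789794}$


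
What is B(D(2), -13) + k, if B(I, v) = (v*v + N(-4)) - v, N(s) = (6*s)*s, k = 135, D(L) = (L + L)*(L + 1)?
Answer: 413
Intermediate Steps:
D(L) = 2*L*(1 + L) (D(L) = (2*L)*(1 + L) = 2*L*(1 + L))
N(s) = 6*s**2
B(I, v) = 96 + v**2 - v (B(I, v) = (v*v + 6*(-4)**2) - v = (v**2 + 6*16) - v = (v**2 + 96) - v = (96 + v**2) - v = 96 + v**2 - v)
B(D(2), -13) + k = (96 + (-13)**2 - 1*(-13)) + 135 = (96 + 169 + 13) + 135 = 278 + 135 = 413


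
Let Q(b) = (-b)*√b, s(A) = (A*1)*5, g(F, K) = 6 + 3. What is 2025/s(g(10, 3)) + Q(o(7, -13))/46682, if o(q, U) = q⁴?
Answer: 1983041/46682 ≈ 42.480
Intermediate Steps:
g(F, K) = 9
s(A) = 5*A (s(A) = A*5 = 5*A)
Q(b) = -b^(3/2)
2025/s(g(10, 3)) + Q(o(7, -13))/46682 = 2025/((5*9)) - (7⁴)^(3/2)/46682 = 2025/45 - 2401^(3/2)*(1/46682) = 2025*(1/45) - 1*117649*(1/46682) = 45 - 117649*1/46682 = 45 - 117649/46682 = 1983041/46682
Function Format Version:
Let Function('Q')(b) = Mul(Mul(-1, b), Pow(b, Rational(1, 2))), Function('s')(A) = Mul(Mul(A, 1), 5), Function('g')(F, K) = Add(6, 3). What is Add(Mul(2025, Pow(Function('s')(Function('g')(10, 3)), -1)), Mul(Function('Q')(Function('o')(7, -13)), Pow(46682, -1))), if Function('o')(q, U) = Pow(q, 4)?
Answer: Rational(1983041, 46682) ≈ 42.480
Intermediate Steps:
Function('g')(F, K) = 9
Function('s')(A) = Mul(5, A) (Function('s')(A) = Mul(A, 5) = Mul(5, A))
Function('Q')(b) = Mul(-1, Pow(b, Rational(3, 2)))
Add(Mul(2025, Pow(Function('s')(Function('g')(10, 3)), -1)), Mul(Function('Q')(Function('o')(7, -13)), Pow(46682, -1))) = Add(Mul(2025, Pow(Mul(5, 9), -1)), Mul(Mul(-1, Pow(Pow(7, 4), Rational(3, 2))), Pow(46682, -1))) = Add(Mul(2025, Pow(45, -1)), Mul(Mul(-1, Pow(2401, Rational(3, 2))), Rational(1, 46682))) = Add(Mul(2025, Rational(1, 45)), Mul(Mul(-1, 117649), Rational(1, 46682))) = Add(45, Mul(-117649, Rational(1, 46682))) = Add(45, Rational(-117649, 46682)) = Rational(1983041, 46682)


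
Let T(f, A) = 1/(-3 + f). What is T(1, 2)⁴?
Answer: 1/16 ≈ 0.062500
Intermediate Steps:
T(1, 2)⁴ = (1/(-3 + 1))⁴ = (1/(-2))⁴ = (-½)⁴ = 1/16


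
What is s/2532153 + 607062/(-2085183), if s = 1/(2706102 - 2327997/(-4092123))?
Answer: -90064599135301272847801/309360775371937387358013 ≈ -0.29113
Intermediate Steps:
s = 194863/527319264883 (s = 1/(2706102 - 2327997*(-1/4092123)) = 1/(2706102 + 110857/194863) = 1/(527319264883/194863) = 194863/527319264883 ≈ 3.6953e-7)
s/2532153 + 607062/(-2085183) = (194863/527319264883)/2532153 + 607062/(-2085183) = (194863/527319264883)*(1/2532153) + 607062*(-1/2085183) = 194863/1335253058531283099 - 202354/695061 = -90064599135301272847801/309360775371937387358013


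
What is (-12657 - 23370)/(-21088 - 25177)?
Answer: 36027/46265 ≈ 0.77871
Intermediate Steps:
(-12657 - 23370)/(-21088 - 25177) = -36027/(-46265) = -36027*(-1/46265) = 36027/46265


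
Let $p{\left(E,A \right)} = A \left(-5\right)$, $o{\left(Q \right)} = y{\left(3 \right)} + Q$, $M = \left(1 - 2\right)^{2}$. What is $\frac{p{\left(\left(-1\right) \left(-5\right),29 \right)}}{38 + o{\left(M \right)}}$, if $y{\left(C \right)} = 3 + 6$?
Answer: $- \frac{145}{48} \approx -3.0208$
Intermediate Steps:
$y{\left(C \right)} = 9$
$M = 1$ ($M = \left(-1\right)^{2} = 1$)
$o{\left(Q \right)} = 9 + Q$
$p{\left(E,A \right)} = - 5 A$
$\frac{p{\left(\left(-1\right) \left(-5\right),29 \right)}}{38 + o{\left(M \right)}} = \frac{\left(-5\right) 29}{38 + \left(9 + 1\right)} = - \frac{145}{38 + 10} = - \frac{145}{48}$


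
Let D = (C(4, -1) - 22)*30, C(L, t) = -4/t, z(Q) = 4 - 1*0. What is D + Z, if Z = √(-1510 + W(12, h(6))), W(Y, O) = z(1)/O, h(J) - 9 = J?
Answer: -540 + 13*I*√2010/15 ≈ -540.0 + 38.855*I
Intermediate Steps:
h(J) = 9 + J
z(Q) = 4 (z(Q) = 4 + 0 = 4)
W(Y, O) = 4/O
D = -540 (D = (-4/(-1) - 22)*30 = (-4*(-1) - 22)*30 = (4 - 22)*30 = -18*30 = -540)
Z = 13*I*√2010/15 (Z = √(-1510 + 4/(9 + 6)) = √(-1510 + 4/15) = √(-22646/15) = 13*I*√2010/15 ≈ 38.855*I)
D + Z = -540 + 13*I*√2010/15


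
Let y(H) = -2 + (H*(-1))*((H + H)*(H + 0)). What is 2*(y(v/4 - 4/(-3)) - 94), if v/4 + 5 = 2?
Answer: -4684/27 ≈ -173.48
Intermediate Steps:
v = -12 (v = -20 + 4*2 = -20 + 8 = -12)
y(H) = -2 - 2*H**3 (y(H) = -2 + (-H)*((2*H)*H) = -2 + (-H)*(2*H**2) = -2 - 2*H**3)
2*(y(v/4 - 4/(-3)) - 94) = 2*((-2 - 2*(-12/4 - 4/(-3))**3) - 94) = 2*((-2 - 2*(-12*1/4 - 4*(-1/3))**3) - 94) = 2*((-2 - 2*(-3 + 4/3)**3) - 94) = 2*((-2 - 2*(-5/3)**3) - 94) = 2*((-2 - 2*(-125/27)) - 94) = 2*((-2 + 250/27) - 94) = 2*(196/27 - 94) = 2*(-2342/27) = -4684/27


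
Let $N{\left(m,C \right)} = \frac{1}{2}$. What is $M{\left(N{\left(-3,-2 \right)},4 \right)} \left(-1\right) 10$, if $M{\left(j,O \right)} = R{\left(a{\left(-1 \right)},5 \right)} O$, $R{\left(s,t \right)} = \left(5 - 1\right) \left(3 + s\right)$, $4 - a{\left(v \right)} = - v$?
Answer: $-960$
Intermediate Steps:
$a{\left(v \right)} = 4 + v$ ($a{\left(v \right)} = 4 - - v = 4 + v$)
$R{\left(s,t \right)} = 12 + 4 s$ ($R{\left(s,t \right)} = 4 \left(3 + s\right) = 12 + 4 s$)
$N{\left(m,C \right)} = \frac{1}{2}$
$M{\left(j,O \right)} = 24 O$ ($M{\left(j,O \right)} = \left(12 + 4 \left(4 - 1\right)\right) O = \left(12 + 4 \cdot 3\right) O = \left(12 + 12\right) O = 24 O$)
$M{\left(N{\left(-3,-2 \right)},4 \right)} \left(-1\right) 10 = 24 \cdot 4 \left(-1\right) 10 = 96 \left(-1\right) 10 = \left(-96\right) 10 = -960$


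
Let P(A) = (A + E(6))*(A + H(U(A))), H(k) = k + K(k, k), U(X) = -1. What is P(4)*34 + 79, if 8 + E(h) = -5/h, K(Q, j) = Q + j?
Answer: -256/3 ≈ -85.333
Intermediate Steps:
H(k) = 3*k (H(k) = k + (k + k) = k + 2*k = 3*k)
E(h) = -8 - 5/h
P(A) = (-3 + A)*(-53/6 + A) (P(A) = (A + (-8 - 5/6))*(A + 3*(-1)) = (A + (-8 - 5*1/6))*(A - 3) = (A + (-8 - 5/6))*(-3 + A) = (A - 53/6)*(-3 + A) = (-53/6 + A)*(-3 + A) = (-3 + A)*(-53/6 + A))
P(4)*34 + 79 = (53/2 + 4**2 - 71/6*4)*34 + 79 = (53/2 + 16 - 142/3)*34 + 79 = -29/6*34 + 79 = -493/3 + 79 = -256/3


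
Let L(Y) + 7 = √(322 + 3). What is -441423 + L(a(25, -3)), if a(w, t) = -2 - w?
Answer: -441430 + 5*√13 ≈ -4.4141e+5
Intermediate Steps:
L(Y) = -7 + 5*√13 (L(Y) = -7 + √(322 + 3) = -7 + √325 = -7 + 5*√13)
-441423 + L(a(25, -3)) = -441423 + (-7 + 5*√13) = -441430 + 5*√13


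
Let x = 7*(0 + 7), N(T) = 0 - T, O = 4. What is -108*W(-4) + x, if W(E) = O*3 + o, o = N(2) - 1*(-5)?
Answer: -1571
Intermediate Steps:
N(T) = -T
o = 3 (o = -1*2 - 1*(-5) = -2 + 5 = 3)
x = 49 (x = 7*7 = 49)
W(E) = 15 (W(E) = 4*3 + 3 = 12 + 3 = 15)
-108*W(-4) + x = -108*15 + 49 = -1620 + 49 = -1571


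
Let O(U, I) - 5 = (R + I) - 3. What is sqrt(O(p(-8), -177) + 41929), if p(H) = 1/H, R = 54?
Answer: 4*sqrt(2613) ≈ 204.47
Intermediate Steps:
O(U, I) = 56 + I (O(U, I) = 5 + ((54 + I) - 3) = 5 + (51 + I) = 56 + I)
sqrt(O(p(-8), -177) + 41929) = sqrt((56 - 177) + 41929) = sqrt(-121 + 41929) = sqrt(41808) = 4*sqrt(2613)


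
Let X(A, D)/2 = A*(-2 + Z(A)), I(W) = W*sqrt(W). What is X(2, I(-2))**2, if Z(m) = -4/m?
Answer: 256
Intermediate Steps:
I(W) = W**(3/2)
X(A, D) = 2*A*(-2 - 4/A) (X(A, D) = 2*(A*(-2 - 4/A)) = 2*A*(-2 - 4/A))
X(2, I(-2))**2 = (-8 - 4*2)**2 = (-8 - 8)**2 = (-16)**2 = 256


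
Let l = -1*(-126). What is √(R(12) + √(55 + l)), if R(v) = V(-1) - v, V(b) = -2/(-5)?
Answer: √(-290 + 25*√181)/5 ≈ 1.3615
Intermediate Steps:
V(b) = ⅖ (V(b) = -2*(-⅕) = ⅖)
l = 126
R(v) = ⅖ - v
√(R(12) + √(55 + l)) = √((⅖ - 1*12) + √(55 + 126)) = √((⅖ - 12) + √181) = √(-58/5 + √181)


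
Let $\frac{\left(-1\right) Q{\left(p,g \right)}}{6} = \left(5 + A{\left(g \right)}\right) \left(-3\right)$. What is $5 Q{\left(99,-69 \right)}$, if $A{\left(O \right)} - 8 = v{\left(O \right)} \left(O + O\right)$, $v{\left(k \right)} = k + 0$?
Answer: $858150$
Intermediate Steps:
$v{\left(k \right)} = k$
$A{\left(O \right)} = 8 + 2 O^{2}$ ($A{\left(O \right)} = 8 + O \left(O + O\right) = 8 + O 2 O = 8 + 2 O^{2}$)
$Q{\left(p,g \right)} = 234 + 36 g^{2}$ ($Q{\left(p,g \right)} = - 6 \left(5 + \left(8 + 2 g^{2}\right)\right) \left(-3\right) = - 6 \left(13 + 2 g^{2}\right) \left(-3\right) = - 6 \left(-39 - 6 g^{2}\right) = 234 + 36 g^{2}$)
$5 Q{\left(99,-69 \right)} = 5 \left(234 + 36 \left(-69\right)^{2}\right) = 5 \left(234 + 36 \cdot 4761\right) = 5 \left(234 + 171396\right) = 5 \cdot 171630 = 858150$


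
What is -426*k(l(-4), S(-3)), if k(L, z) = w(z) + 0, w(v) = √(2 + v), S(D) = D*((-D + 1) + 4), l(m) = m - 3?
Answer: -426*I*√22 ≈ -1998.1*I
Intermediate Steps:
l(m) = -3 + m
S(D) = D*(5 - D) (S(D) = D*((1 - D) + 4) = D*(5 - D))
k(L, z) = √(2 + z) (k(L, z) = √(2 + z) + 0 = √(2 + z))
-426*k(l(-4), S(-3)) = -426*√(2 - 3*(5 - 1*(-3))) = -426*√(2 - 3*(5 + 3)) = -426*√(2 - 3*8) = -426*√(2 - 24) = -426*I*√22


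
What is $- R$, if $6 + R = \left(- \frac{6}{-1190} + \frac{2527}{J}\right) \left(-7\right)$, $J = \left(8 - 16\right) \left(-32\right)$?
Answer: $\frac{1634893}{21760} \approx 75.133$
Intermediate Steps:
$J = 256$ ($J = \left(-8\right) \left(-32\right) = 256$)
$R = - \frac{1634893}{21760}$ ($R = -6 + \left(- \frac{6}{-1190} + \frac{2527}{256}\right) \left(-7\right) = -6 + \left(\left(-6\right) \left(- \frac{1}{1190}\right) + 2527 \cdot \frac{1}{256}\right) \left(-7\right) = -6 + \left(\frac{3}{595} + \frac{2527}{256}\right) \left(-7\right) = -6 + \frac{1504333}{152320} \left(-7\right) = -6 - \frac{1504333}{21760} = - \frac{1634893}{21760} \approx -75.133$)
$- R = \left(-1\right) \left(- \frac{1634893}{21760}\right) = \frac{1634893}{21760}$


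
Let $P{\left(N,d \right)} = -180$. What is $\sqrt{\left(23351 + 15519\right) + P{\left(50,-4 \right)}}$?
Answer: $\sqrt{38690} \approx 196.7$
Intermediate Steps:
$\sqrt{\left(23351 + 15519\right) + P{\left(50,-4 \right)}} = \sqrt{\left(23351 + 15519\right) - 180} = \sqrt{38870 - 180} = \sqrt{38690}$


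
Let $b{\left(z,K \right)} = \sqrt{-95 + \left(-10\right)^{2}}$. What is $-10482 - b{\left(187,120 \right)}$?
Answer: $-10482 - \sqrt{5} \approx -10484.0$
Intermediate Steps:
$b{\left(z,K \right)} = \sqrt{5}$ ($b{\left(z,K \right)} = \sqrt{-95 + 100} = \sqrt{5}$)
$-10482 - b{\left(187,120 \right)} = -10482 - \sqrt{5}$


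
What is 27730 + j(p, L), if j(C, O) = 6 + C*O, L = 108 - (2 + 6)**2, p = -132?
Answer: 21928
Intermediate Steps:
L = 44 (L = 108 - 1*8**2 = 108 - 1*64 = 108 - 64 = 44)
27730 + j(p, L) = 27730 + (6 - 132*44) = 27730 + (6 - 5808) = 27730 - 5802 = 21928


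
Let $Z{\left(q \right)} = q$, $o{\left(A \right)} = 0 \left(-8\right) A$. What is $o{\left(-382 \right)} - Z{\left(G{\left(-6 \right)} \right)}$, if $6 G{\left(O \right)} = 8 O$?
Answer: $8$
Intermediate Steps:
$G{\left(O \right)} = \frac{4 O}{3}$ ($G{\left(O \right)} = \frac{8 O}{6} = \frac{4 O}{3}$)
$o{\left(A \right)} = 0$ ($o{\left(A \right)} = 0 A = 0$)
$o{\left(-382 \right)} - Z{\left(G{\left(-6 \right)} \right)} = 0 - \frac{4}{3} \left(-6\right) = 0 - -8 = 0 + 8 = 8$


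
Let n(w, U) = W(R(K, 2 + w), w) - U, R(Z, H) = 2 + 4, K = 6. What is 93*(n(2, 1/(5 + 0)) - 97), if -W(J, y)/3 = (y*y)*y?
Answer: -56358/5 ≈ -11272.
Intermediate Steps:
R(Z, H) = 6
W(J, y) = -3*y**3 (W(J, y) = -3*y*y*y = -3*y**2*y = -3*y**3)
n(w, U) = -U - 3*w**3 (n(w, U) = -3*w**3 - U = -U - 3*w**3)
93*(n(2, 1/(5 + 0)) - 97) = 93*((-1/(5 + 0) - 3*2**3) - 97) = 93*((-1/5 - 3*8) - 97) = 93*((-1*1/5 - 24) - 97) = 93*((-1/5 - 24) - 97) = 93*(-121/5 - 97) = 93*(-606/5) = -56358/5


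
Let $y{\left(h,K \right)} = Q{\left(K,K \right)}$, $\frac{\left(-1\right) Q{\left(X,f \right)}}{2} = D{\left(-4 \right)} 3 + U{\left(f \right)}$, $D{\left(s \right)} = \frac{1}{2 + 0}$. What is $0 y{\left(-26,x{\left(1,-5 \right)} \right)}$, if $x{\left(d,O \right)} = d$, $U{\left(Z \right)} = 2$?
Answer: $0$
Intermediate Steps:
$D{\left(s \right)} = \frac{1}{2}$
$Q{\left(X,f \right)} = -7$ ($Q{\left(X,f \right)} = - 2 \left(\frac{1}{2} \cdot 3 + 2\right) = - 2 \left(\frac{3}{2} + 2\right) = \left(-2\right) \frac{7}{2} = -7$)
$y{\left(h,K \right)} = -7$
$0 y{\left(-26,x{\left(1,-5 \right)} \right)} = 0 \left(-7\right) = 0$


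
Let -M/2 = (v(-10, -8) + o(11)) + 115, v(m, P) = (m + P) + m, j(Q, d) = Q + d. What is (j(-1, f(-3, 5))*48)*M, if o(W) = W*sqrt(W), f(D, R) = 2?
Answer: -8352 - 1056*sqrt(11) ≈ -11854.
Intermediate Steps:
v(m, P) = P + 2*m (v(m, P) = (P + m) + m = P + 2*m)
o(W) = W**(3/2)
M = -174 - 22*sqrt(11) (M = -2*(((-8 + 2*(-10)) + 11**(3/2)) + 115) = -2*(((-8 - 20) + 11*sqrt(11)) + 115) = -2*((-28 + 11*sqrt(11)) + 115) = -2*(87 + 11*sqrt(11)) = -174 - 22*sqrt(11) ≈ -246.97)
(j(-1, f(-3, 5))*48)*M = ((-1 + 2)*48)*(-174 - 22*sqrt(11)) = (1*48)*(-174 - 22*sqrt(11)) = 48*(-174 - 22*sqrt(11)) = -8352 - 1056*sqrt(11)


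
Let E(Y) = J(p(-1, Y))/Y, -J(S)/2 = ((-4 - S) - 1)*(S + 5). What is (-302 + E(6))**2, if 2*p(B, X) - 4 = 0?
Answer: 734449/9 ≈ 81606.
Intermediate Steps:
p(B, X) = 2 (p(B, X) = 2 + (1/2)*0 = 2 + 0 = 2)
J(S) = -2*(-5 - S)*(5 + S) (J(S) = -2*((-4 - S) - 1)*(S + 5) = -2*(-5 - S)*(5 + S))
E(Y) = 98/Y (E(Y) = (50 + 2*2**2 + 20*2)/Y = (50 + 2*4 + 40)/Y = (50 + 8 + 40)/Y = 98/Y)
(-302 + E(6))**2 = (-302 + 98/6)**2 = (-302 + 98*(1/6))**2 = (-302 + 49/3)**2 = (-857/3)**2 = 734449/9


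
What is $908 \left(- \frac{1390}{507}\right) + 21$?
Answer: $- \frac{1251473}{507} \approx -2468.4$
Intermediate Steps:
$908 \left(- \frac{1390}{507}\right) + 21 = - \frac{1262120}{507} + 21 = - \frac{1251473}{507}$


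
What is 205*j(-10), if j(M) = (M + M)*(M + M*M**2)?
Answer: 4141000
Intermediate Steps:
j(M) = 2*M*(M + M**3) (j(M) = (2*M)*(M + M**3) = 2*M*(M + M**3))
205*j(-10) = 205*(2*(-10)**2*(1 + (-10)**2)) = 205*(2*100*(1 + 100)) = 205*(2*100*101) = 205*20200 = 4141000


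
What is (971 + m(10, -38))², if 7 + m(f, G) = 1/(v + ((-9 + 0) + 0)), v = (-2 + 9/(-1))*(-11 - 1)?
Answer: 14059556329/15129 ≈ 9.2931e+5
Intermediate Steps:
v = 132 (v = (-2 + 9*(-1))*(-12) = (-2 - 9)*(-12) = -11*(-12) = 132)
m(f, G) = -860/123 (m(f, G) = -7 + 1/(132 + ((-9 + 0) + 0)) = -7 + 1/(132 + (-9 + 0)) = -7 + 1/(132 - 9) = -7 + 1/123 = -860/123)
(971 + m(10, -38))² = (971 - 860/123)² = (118573/123)² = 14059556329/15129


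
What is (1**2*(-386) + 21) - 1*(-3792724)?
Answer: 3792359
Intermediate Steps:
(1**2*(-386) + 21) - 1*(-3792724) = (1*(-386) + 21) + 3792724 = (-386 + 21) + 3792724 = -365 + 3792724 = 3792359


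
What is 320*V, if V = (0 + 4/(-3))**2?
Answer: 5120/9 ≈ 568.89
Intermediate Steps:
V = 16/9 (V = (0 + 4*(-1/3))**2 = (0 - 4/3)**2 = (-4/3)**2 = 16/9 ≈ 1.7778)
320*V = 320*(16/9) = 5120/9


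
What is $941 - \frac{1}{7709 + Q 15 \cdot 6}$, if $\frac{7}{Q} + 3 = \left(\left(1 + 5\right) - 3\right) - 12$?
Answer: $\frac{14409531}{15313} \approx 941.0$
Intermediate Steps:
$Q = - \frac{7}{12}$ ($Q = \frac{7}{-3 + \left(\left(\left(1 + 5\right) - 3\right) - 12\right)} = \frac{7}{-3 + \left(\left(6 - 3\right) - 12\right)} = \frac{7}{-3 + \left(3 - 12\right)} = \frac{7}{-3 - 9} = \frac{7}{-12} = 7 \left(- \frac{1}{12}\right) = - \frac{7}{12} \approx -0.58333$)
$941 - \frac{1}{7709 + Q 15 \cdot 6} = 941 - \frac{1}{7709 + \left(- \frac{7}{12}\right) 15 \cdot 6} = 941 - \frac{1}{7709 - \frac{105}{2}} = 941 - \frac{1}{\frac{15313}{2}} = 941 - \frac{2}{15313} = \frac{14409531}{15313}$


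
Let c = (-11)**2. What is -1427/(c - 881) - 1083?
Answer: -821653/760 ≈ -1081.1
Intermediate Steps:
c = 121
-1427/(c - 881) - 1083 = -1427/(121 - 881) - 1083 = -1427/(-760) - 1083 = -1427*(-1/760) - 1083 = 1427/760 - 1083 = -821653/760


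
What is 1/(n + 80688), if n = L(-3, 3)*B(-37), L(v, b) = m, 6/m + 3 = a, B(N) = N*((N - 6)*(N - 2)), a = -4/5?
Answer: 19/3394542 ≈ 5.5972e-6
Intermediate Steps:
a = -⅘ (a = -4*⅕ = -⅘ ≈ -0.80000)
B(N) = N*(-6 + N)*(-2 + N) (B(N) = N*((-6 + N)*(-2 + N)) = N*(-6 + N)*(-2 + N))
m = -30/19 (m = 6/(-3 - ⅘) = 6/(-19/5) = 6*(-5/19) = -30/19 ≈ -1.5789)
L(v, b) = -30/19
n = 1861470/19 (n = -(-1110)*(12 + (-37)² - 8*(-37))/19 = -(-1110)*(12 + 1369 + 296)/19 = -(-1110)*1677/19 = -30/19*(-62049) = 1861470/19 ≈ 97972.)
1/(n + 80688) = 1/(1861470/19 + 80688) = 1/(3394542/19) = 19/3394542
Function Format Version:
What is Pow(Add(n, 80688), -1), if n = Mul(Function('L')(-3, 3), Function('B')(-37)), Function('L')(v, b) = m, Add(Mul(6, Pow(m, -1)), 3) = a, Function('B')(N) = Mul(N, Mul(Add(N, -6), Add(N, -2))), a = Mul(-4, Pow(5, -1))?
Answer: Rational(19, 3394542) ≈ 5.5972e-6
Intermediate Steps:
a = Rational(-4, 5) (a = Mul(-4, Rational(1, 5)) = Rational(-4, 5) ≈ -0.80000)
Function('B')(N) = Mul(N, Add(-6, N), Add(-2, N)) (Function('B')(N) = Mul(N, Mul(Add(-6, N), Add(-2, N))) = Mul(N, Add(-6, N), Add(-2, N)))
m = Rational(-30, 19) (m = Mul(6, Pow(Add(-3, Rational(-4, 5)), -1)) = Mul(6, Pow(Rational(-19, 5), -1)) = Mul(6, Rational(-5, 19)) = Rational(-30, 19) ≈ -1.5789)
Function('L')(v, b) = Rational(-30, 19)
n = Rational(1861470, 19) (n = Mul(Rational(-30, 19), Mul(-37, Add(12, Pow(-37, 2), Mul(-8, -37)))) = Mul(Rational(-30, 19), Mul(-37, Add(12, 1369, 296))) = Mul(Rational(-30, 19), Mul(-37, 1677)) = Mul(Rational(-30, 19), -62049) = Rational(1861470, 19) ≈ 97972.)
Pow(Add(n, 80688), -1) = Pow(Add(Rational(1861470, 19), 80688), -1) = Pow(Rational(3394542, 19), -1) = Rational(19, 3394542)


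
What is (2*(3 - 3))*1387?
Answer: 0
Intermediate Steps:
(2*(3 - 3))*1387 = (2*0)*1387 = 0*1387 = 0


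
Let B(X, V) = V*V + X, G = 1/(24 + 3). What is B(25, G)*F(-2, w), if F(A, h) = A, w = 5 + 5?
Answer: -36452/729 ≈ -50.003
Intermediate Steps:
w = 10
G = 1/27 ≈ 0.037037
B(X, V) = X + V² (B(X, V) = V² + X = X + V²)
B(25, G)*F(-2, w) = (25 + (1/27)²)*(-2) = (25 + 1/729)*(-2) = (18226/729)*(-2) = -36452/729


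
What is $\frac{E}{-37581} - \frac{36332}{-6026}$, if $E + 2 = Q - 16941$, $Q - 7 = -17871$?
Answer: $\frac{787569937}{113231553} \approx 6.9554$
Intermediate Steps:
$Q = -17864$ ($Q = 7 - 17871 = -17864$)
$E = -34807$ ($E = -2 - 34805 = -34807$)
$\frac{E}{-37581} - \frac{36332}{-6026} = - \frac{34807}{-37581} - \frac{36332}{-6026} = \left(-34807\right) \left(- \frac{1}{37581}\right) - - \frac{18166}{3013} = \frac{34807}{37581} + \frac{18166}{3013} = \frac{787569937}{113231553}$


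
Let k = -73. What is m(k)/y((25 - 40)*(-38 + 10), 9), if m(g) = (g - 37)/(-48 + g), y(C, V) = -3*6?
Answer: -5/99 ≈ -0.050505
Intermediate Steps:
y(C, V) = -18
m(g) = (-37 + g)/(-48 + g)
m(k)/y((25 - 40)*(-38 + 10), 9) = ((-37 - 73)/(-48 - 73))/(-18) = (-110/(-121))*(-1/18) = -1/121*(-110)*(-1/18) = (10/11)*(-1/18) = -5/99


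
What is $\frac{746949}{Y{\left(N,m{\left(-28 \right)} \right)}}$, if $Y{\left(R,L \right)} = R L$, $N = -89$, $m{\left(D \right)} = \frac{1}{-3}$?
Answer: $\frac{2240847}{89} \approx 25178.0$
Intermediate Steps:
$m{\left(D \right)} = - \frac{1}{3}$
$Y{\left(R,L \right)} = L R$
$\frac{746949}{Y{\left(N,m{\left(-28 \right)} \right)}} = \frac{746949}{\left(- \frac{1}{3}\right) \left(-89\right)} = \frac{746949}{\frac{89}{3}} = 746949 \cdot \frac{3}{89} = \frac{2240847}{89}$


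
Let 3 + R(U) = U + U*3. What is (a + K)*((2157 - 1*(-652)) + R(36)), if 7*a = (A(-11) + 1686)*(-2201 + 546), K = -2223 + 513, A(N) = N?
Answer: -8213080250/7 ≈ -1.1733e+9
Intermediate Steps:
R(U) = -3 + 4*U (R(U) = -3 + (U + U*3) = -3 + (U + 3*U) = -3 + 4*U)
K = -1710
a = -2772125/7 (a = ((-11 + 1686)*(-2201 + 546))/7 = (1675*(-1655))/7 = (⅐)*(-2772125) = -2772125/7 ≈ -3.9602e+5)
(a + K)*((2157 - 1*(-652)) + R(36)) = (-2772125/7 - 1710)*((2157 - 1*(-652)) + (-3 + 4*36)) = -2784095*((2157 + 652) + (-3 + 144))/7 = -2784095*(2809 + 141)/7 = -2784095/7*2950 = -8213080250/7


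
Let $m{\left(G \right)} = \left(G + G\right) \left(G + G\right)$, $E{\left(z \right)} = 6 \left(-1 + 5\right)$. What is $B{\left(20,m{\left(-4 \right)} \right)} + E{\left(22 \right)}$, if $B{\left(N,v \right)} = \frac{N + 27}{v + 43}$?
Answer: $\frac{2615}{107} \approx 24.439$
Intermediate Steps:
$E{\left(z \right)} = 24$ ($E{\left(z \right)} = 6 \cdot 4 = 24$)
$m{\left(G \right)} = 4 G^{2}$ ($m{\left(G \right)} = 2 G 2 G = 4 G^{2}$)
$B{\left(N,v \right)} = \frac{27 + N}{43 + v}$
$B{\left(20,m{\left(-4 \right)} \right)} + E{\left(22 \right)} = \frac{27 + 20}{43 + 4 \left(-4\right)^{2}} + 24 = \frac{1}{43 + 4 \cdot 16} \cdot 47 + 24 = \frac{1}{43 + 64} \cdot 47 + 24 = \frac{1}{107} \cdot 47 + 24 = \frac{47}{107} + 24 = \frac{2615}{107}$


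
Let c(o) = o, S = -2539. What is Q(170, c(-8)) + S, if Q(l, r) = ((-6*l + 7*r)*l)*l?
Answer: -31098939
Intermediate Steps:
Q(l, r) = l²*(-6*l + 7*r) (Q(l, r) = (l*(-6*l + 7*r))*l = l²*(-6*l + 7*r))
Q(170, c(-8)) + S = 170²*(-6*170 + 7*(-8)) - 2539 = 28900*(-1020 - 56) - 2539 = 28900*(-1076) - 2539 = -31096400 - 2539 = -31098939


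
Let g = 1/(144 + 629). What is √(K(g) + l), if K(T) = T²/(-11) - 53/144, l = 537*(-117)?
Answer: I*√654138245557445/102036 ≈ 250.66*I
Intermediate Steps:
l = -62829
g = 1/773 ≈ 0.0012937
K(T) = -53/144 - T²/11 (K(T) = T²*(-1/11) - 53*1/144 = -T²/11 - 53/144 = -53/144 - T²/11)
√(K(g) + l) = √((-53/144 - (1/773)²/11) - 62829) = √((-53/144 - 1/11*1/597529) - 62829) = √((-53/144 - 1/6572819) - 62829) = √(-348359551/946485936 - 62829) = √(-59467113232495/946485936) = I*√654138245557445/102036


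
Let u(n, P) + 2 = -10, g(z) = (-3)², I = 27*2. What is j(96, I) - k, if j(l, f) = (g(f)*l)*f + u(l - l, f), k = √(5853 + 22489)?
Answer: 46644 - √28342 ≈ 46476.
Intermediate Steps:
I = 54
g(z) = 9
u(n, P) = -12 (u(n, P) = -2 - 10 = -12)
k = √28342 ≈ 168.35
j(l, f) = -12 + 9*f*l (j(l, f) = (9*l)*f - 12 = 9*f*l - 12 = -12 + 9*f*l)
j(96, I) - k = (-12 + 9*54*96) - √28342 = (-12 + 46656) - √28342 = 46644 - √28342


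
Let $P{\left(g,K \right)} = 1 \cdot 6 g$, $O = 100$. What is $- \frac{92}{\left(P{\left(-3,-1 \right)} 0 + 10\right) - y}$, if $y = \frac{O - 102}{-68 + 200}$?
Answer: $- \frac{6072}{661} \approx -9.1861$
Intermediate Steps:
$y = - \frac{1}{66}$ ($y = \frac{100 - 102}{-68 + 200} = - \frac{2}{132} = \left(-2\right) \frac{1}{132} = - \frac{1}{66} \approx -0.015152$)
$P{\left(g,K \right)} = 6 g$
$- \frac{92}{\left(P{\left(-3,-1 \right)} 0 + 10\right) - y} = - \frac{92}{\left(6 \left(-3\right) 0 + 10\right) - - \frac{1}{66}} = - \frac{92}{\left(\left(-18\right) 0 + 10\right) + \frac{1}{66}} = - \frac{92}{\left(0 + 10\right) + \frac{1}{66}} = - \frac{92}{10 + \frac{1}{66}} = - \frac{92}{\frac{661}{66}} = \left(-92\right) \frac{66}{661} = - \frac{6072}{661}$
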